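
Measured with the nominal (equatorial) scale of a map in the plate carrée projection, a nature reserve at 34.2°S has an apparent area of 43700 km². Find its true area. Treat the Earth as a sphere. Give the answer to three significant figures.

For the equirectangular projection with φ₀ = 0 (plate carrée), h = 1 along meridians and k = sec φ along parallels.
Areal scale = h·k = 1 × sec φ; at 34.2°, h = 1.000, k = 1.209, so h·k = 1.209.
True area = apparent / (areal scale) = 43700 / 1.209 ≈ 36100 km².

36100 km²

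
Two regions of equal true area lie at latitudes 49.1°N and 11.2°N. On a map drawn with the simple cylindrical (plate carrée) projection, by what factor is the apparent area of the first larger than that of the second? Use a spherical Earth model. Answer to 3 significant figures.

In the plate carrée (x = Rλ, y = Rφ), meridians are true-scale (h = 1) and parallels are stretched by k = sec φ.
Areal scale at 49.1°: h·k = 1.000 × 1.527 = 1.527.
Areal scale at 11.2°: h·k = 1.000 × 1.019 = 1.019.
Ratio = 1.527/1.019 ≈ 1.50.

1.50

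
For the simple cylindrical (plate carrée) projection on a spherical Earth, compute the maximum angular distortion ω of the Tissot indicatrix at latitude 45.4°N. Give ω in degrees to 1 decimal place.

20.2°

In the plate carrée (x = Rλ, y = Rφ), meridians are true-scale (h = 1) and parallels are stretched by k = sec φ.
At 45.4°: h = 1.000, k = 1.424; principal scales a = 1.424, b = 1.000.
sin(ω/2) = (a − b)/(a + b) = 0.4242/2.424 = 0.1750, so ω = 2 arcsin(0.1750) ≈ 20.2°.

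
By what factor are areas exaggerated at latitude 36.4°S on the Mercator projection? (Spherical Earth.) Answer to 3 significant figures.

Mercator is conformal, so the point scale is isotropic: h = k = sec φ = 1/cos φ.
Areal scale = k² = sec²φ = 1/cos²(36.4°) = 1/0.8049² = 1.544.

1.54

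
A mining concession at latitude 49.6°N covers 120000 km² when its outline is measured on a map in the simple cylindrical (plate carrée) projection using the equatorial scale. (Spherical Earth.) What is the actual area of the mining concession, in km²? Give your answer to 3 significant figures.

In the plate carrée (x = Rλ, y = Rφ), meridians are true-scale (h = 1) and parallels are stretched by k = sec φ.
Areal scale = h·k = 1 × sec φ; at 49.6°, h = 1.000, k = 1.543, so h·k = 1.543.
True area = apparent / (areal scale) = 120000 / 1.543 ≈ 77800 km².

77800 km²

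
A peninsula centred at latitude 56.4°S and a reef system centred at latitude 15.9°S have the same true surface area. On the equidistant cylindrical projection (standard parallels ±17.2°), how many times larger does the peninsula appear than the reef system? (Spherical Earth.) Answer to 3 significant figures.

With standard parallel φ₀ = 17.2°, the equirectangular projection gives x = Rλ cos φ₀, y = Rφ, so h = 1 and k = cos 17.2° / cos φ.
Areal scale at 56.4°: h·k = 1.000 × 1.726 = 1.726.
Areal scale at 15.9°: h·k = 1.000 × 0.9933 = 0.9933.
Ratio = 1.726/0.9933 ≈ 1.74.

1.74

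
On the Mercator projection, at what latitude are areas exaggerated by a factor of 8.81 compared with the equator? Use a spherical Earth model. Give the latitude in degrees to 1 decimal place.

Mercator areal scale is sec²φ.
sec²φ = 8.81  ⇒  cos²φ = 0.1135  ⇒  cos φ = 0.3369.
φ = arccos(0.3369) ≈ 70.3°.

70.3°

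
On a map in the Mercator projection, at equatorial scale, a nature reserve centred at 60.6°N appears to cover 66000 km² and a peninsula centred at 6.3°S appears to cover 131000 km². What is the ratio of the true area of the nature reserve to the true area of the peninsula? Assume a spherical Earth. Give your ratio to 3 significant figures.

Since Mercator area scale is 1/cos²φ, the true area equals the apparent area multiplied by cos²φ.
True area of nature reserve: 66000 × cos²(60.6°) = 66000 × 0.2410 = 15910 km².
True area of peninsula: 131000 × cos²(6.3°) = 131000 × 0.9880 = 129400 km².
Ratio = 15910 / 129400 ≈ 0.123.

0.123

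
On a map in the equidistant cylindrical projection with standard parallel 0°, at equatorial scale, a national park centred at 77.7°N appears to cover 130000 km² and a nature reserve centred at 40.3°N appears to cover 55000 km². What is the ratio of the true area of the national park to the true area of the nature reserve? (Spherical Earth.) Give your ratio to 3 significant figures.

0.660

Plate carrée has h = 1 and k = sec φ, giving areal scale sec φ; true area = (apparent area) · cos φ.
True area of national park: 130000 × cos(77.7°) = 130000 × 0.2130 = 27690 km².
True area of nature reserve: 55000 × cos(40.3°) = 55000 × 0.7627 = 41950 km².
Ratio = 27690 / 41950 ≈ 0.660.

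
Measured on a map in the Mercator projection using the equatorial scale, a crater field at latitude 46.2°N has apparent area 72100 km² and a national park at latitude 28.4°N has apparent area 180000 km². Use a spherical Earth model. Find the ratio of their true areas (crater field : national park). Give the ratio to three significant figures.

Since Mercator area scale is 1/cos²φ, the true area equals the apparent area multiplied by cos²φ.
True area of crater field: 72100 × cos²(46.2°) = 72100 × 0.4791 = 34540 km².
True area of national park: 180000 × cos²(28.4°) = 180000 × 0.7738 = 139300 km².
Ratio = 34540 / 139300 ≈ 0.248.

0.248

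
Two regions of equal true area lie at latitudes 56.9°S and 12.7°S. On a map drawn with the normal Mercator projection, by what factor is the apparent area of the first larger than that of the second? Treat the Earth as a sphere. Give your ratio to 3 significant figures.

3.19

Mercator areal scale is sec²φ.
At 56.9°: sec²(56.9°) = 1/0.5461² = 3.353.
At 12.7°: sec²(12.7°) = 1/0.9755² = 1.051.
Ratio = 3.353/1.051 = cos²(12.7°)/cos²(56.9°) ≈ 3.19.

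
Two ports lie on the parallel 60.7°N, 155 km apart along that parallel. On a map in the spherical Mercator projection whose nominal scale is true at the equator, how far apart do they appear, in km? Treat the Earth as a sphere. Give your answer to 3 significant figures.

317 km

Mercator is conformal, so the point scale is isotropic: h = k = sec φ = 1/cos φ.
Along the parallel, k = sec 60.7° = 1/0.4894 = 2.043.
Map distance = 155 × 2.043 ≈ 317 km.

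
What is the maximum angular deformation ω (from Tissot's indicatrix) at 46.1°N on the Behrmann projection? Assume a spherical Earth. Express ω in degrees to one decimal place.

Behrmann is a cylindrical equal-area projection with standard parallels at ±30°. For cylindrical equal-area with standard parallel φ₀, h = cos φ / cos φ₀ and k = cos φ₀ / cos φ, so h·k = 1.
At 46.1°: h = 0.8007, k = 1.249; principal scales a = 1.249, b = 0.8007.
sin(ω/2) = (a − b)/(a + b) = 0.4483/2.050 = 0.2187, so ω = 2 arcsin(0.2187) ≈ 25.3°.

25.3°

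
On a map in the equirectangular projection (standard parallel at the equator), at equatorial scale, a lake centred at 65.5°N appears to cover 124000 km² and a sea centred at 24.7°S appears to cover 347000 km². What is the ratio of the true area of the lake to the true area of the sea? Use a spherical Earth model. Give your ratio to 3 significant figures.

0.163

Plate carrée has h = 1 and k = sec φ, giving areal scale sec φ; true area = (apparent area) · cos φ.
True area of lake: 124000 × cos(65.5°) = 124000 × 0.4147 = 51420 km².
True area of sea: 347000 × cos(24.7°) = 347000 × 0.9085 = 315300 km².
Ratio = 51420 / 315300 ≈ 0.163.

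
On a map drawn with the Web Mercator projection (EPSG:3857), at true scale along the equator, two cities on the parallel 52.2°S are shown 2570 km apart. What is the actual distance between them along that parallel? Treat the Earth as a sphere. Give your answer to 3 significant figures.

1580 km

For Mercator, h = k = sec φ (a conformal cylindrical projection has a single point scale, 1/cos φ).
Along the parallel at 52.2°, map distances are exaggerated by k = sec 52.2° = 1.632.
True distance = 2570 / 1.632 = 2570 × cos 52.2° ≈ 1580 km.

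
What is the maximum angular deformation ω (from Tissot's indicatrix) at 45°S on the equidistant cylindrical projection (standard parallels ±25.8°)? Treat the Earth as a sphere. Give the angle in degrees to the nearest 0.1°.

With standard parallel φ₀ = 25.8°, the equirectangular projection gives x = Rλ cos φ₀, y = Rφ, so h = 1 and k = cos 25.8° / cos φ.
At 45°: h = 1.000, k = 1.273; principal scales a = 1.273, b = 1.000.
sin(ω/2) = (a − b)/(a + b) = 0.2732/2.273 = 0.1202, so ω = 2 arcsin(0.1202) ≈ 13.8°.

13.8°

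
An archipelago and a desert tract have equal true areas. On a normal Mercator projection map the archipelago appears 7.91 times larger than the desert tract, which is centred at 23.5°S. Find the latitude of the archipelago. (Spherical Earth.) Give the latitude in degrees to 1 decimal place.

71.0°

Mercator areal scale is sec²φ, so apparent-area ratio = sec²φ₁ / sec²φ₂ = cos²φ₂ / cos²φ₁.
cos²φ₂ / cos²φ₁ = 7.91  ⇒  cos φ₁ = cos 23.5° / √7.91 = 0.9171/2.812 = 0.3261.
φ₁ = arccos(0.3261) ≈ 71.0°.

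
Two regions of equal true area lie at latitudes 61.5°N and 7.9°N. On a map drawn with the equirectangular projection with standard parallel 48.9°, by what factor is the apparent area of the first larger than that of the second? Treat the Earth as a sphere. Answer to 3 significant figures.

2.08

In the equirectangular projection with standard parallel φ₀ = 48.9° (x = Rλ cos φ₀, y = Rφ), meridians are true-scale (h = 1) and the parallel scale is k = cos φ₀ / cos φ.
Areal scale at 61.5°: h·k = 1.000 × 1.378 = 1.378.
Areal scale at 7.9°: h·k = 1.000 × 0.6637 = 0.6637.
Ratio = 1.378/0.6637 ≈ 2.08.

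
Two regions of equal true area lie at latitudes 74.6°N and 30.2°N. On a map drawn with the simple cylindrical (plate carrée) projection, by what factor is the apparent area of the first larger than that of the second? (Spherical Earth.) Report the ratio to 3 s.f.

In the plate carrée (x = Rλ, y = Rφ), meridians are true-scale (h = 1) and parallels are stretched by k = sec φ.
Areal scale at 74.6°: h·k = 1.000 × 3.766 = 3.766.
Areal scale at 30.2°: h·k = 1.000 × 1.157 = 1.157.
Ratio = 3.766/1.157 ≈ 3.25.

3.25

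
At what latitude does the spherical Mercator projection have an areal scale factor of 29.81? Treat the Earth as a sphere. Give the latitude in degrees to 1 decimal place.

Mercator areal scale is sec²φ.
sec²φ = 29.81  ⇒  cos²φ = 0.03355  ⇒  cos φ = 0.1832.
φ = arccos(0.1832) ≈ 79.4°.

79.4°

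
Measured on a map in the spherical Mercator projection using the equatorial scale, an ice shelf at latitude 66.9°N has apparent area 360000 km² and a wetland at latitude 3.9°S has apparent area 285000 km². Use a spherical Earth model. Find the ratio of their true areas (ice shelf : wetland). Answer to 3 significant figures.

Since Mercator area scale is 1/cos²φ, the true area equals the apparent area multiplied by cos²φ.
True area of ice shelf: 360000 × cos²(66.9°) = 360000 × 0.1539 = 55410 km².
True area of wetland: 285000 × cos²(3.9°) = 285000 × 0.9954 = 283700 km².
Ratio = 55410 / 283700 ≈ 0.195.

0.195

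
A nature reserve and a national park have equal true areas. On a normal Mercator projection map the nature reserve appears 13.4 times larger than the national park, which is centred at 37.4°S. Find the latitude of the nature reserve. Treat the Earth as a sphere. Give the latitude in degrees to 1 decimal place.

77.5°

Mercator areal scale is sec²φ, so apparent-area ratio = sec²φ₁ / sec²φ₂ = cos²φ₂ / cos²φ₁.
cos²φ₂ / cos²φ₁ = 13.4  ⇒  cos φ₁ = cos 37.4° / √13.4 = 0.7944/3.661 = 0.2170.
φ₁ = arccos(0.2170) ≈ 77.5°.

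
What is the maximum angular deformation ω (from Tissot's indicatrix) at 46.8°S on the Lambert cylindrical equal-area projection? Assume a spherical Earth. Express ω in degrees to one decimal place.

42.4°

The Lambert cylindrical equal-area projection is the cylindrical equal-area projection with its standard parallel at the equator (φ₀ = 0). Cylindrical equal-area (φ₀ = 0°): h = cos φ / cos 0° along meridians, k = cos 0° / cos φ along parallels; h·k = 1.
At 46.8°: h = 0.6845, k = 1.461; principal scales a = 1.461, b = 0.6845.
sin(ω/2) = (a − b)/(a + b) = 0.7763/2.145 = 0.3618, so ω = 2 arcsin(0.3618) ≈ 42.4°.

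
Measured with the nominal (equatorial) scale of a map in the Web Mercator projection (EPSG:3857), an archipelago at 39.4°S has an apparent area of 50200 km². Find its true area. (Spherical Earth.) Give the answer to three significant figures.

30000 km²

The Mercator projection is conformal; its linear scale factor is the same in every direction and equals sec φ = 1/cos φ.
Areal scale = k² = sec²φ = 1/cos²(39.4°) = 1/0.7727² = 1.675.
True area = apparent / (areal scale) = 50200 / 1.675 ≈ 30000 km².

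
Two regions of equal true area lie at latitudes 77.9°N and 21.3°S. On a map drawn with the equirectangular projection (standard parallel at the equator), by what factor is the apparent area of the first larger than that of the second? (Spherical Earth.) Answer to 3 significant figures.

4.44

Plate carrée maps x = Rλ, y = Rφ. The meridian scale is h = 1 and the parallel scale is k = 1/cos φ = sec φ.
Areal scale at 77.9°: h·k = 1.000 × 4.771 = 4.771.
Areal scale at 21.3°: h·k = 1.000 × 1.073 = 1.073.
Ratio = 4.771/1.073 ≈ 4.44.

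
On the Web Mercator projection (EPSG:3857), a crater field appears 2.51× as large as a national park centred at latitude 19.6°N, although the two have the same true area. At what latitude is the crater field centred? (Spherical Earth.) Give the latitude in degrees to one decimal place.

On Mercator, (apparent₁)/(apparent₂) = sec²φ₁ / sec²φ₂ when true areas are equal.
cos²φ₂ / cos²φ₁ = 2.51  ⇒  cos φ₁ = cos 19.6° / √2.51 = 0.9421/1.584 = 0.5946.
φ₁ = arccos(0.5946) ≈ 53.5°.

53.5°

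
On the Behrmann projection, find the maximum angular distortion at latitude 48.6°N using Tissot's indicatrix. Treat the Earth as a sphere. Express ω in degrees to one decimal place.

30.5°

Behrmann is a cylindrical equal-area projection with standard parallels at ±30°. A cylindrical equal-area projection with standard parallel φ₀ has meridian scale h = cos φ / cos φ₀ and parallel scale k = cos φ₀ / cos φ (so areas are preserved, h·k = 1).
At 48.6°: h = 0.7636, k = 1.310; principal scales a = 1.310, b = 0.7636.
sin(ω/2) = (a − b)/(a + b) = 0.5459/2.073 = 0.2633, so ω = 2 arcsin(0.2633) ≈ 30.5°.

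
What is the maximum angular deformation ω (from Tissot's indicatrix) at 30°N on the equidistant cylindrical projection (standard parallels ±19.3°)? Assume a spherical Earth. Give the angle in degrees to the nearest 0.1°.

4.9°

With standard parallel φ₀ = 19.3°, the equirectangular projection gives x = Rλ cos φ₀, y = Rφ, so h = 1 and k = cos 19.3° / cos φ.
At 30°: h = 1.000, k = 1.090; principal scales a = 1.090, b = 1.000.
sin(ω/2) = (a − b)/(a + b) = 0.08981/2.090 = 0.04297, so ω = 2 arcsin(0.04297) ≈ 4.9°.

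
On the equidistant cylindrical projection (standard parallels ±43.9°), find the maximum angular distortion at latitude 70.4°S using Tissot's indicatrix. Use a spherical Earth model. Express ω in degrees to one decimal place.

In the equirectangular projection with standard parallel φ₀ = 43.9° (x = Rλ cos φ₀, y = Rφ), meridians are true-scale (h = 1) and the parallel scale is k = cos φ₀ / cos φ.
At 70.4°: h = 1.000, k = 2.148; principal scales a = 2.148, b = 1.000.
sin(ω/2) = (a − b)/(a + b) = 1.148/3.148 = 0.3647, so ω = 2 arcsin(0.3647) ≈ 42.8°.

42.8°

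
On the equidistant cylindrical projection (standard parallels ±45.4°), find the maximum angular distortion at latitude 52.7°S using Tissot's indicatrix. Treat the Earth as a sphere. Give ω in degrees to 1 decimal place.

With standard parallel φ₀ = 45.4°, the equirectangular projection gives x = Rλ cos φ₀, y = Rφ, so h = 1 and k = cos 45.4° / cos φ.
At 52.7°: h = 1.000, k = 1.159; principal scales a = 1.159, b = 1.000.
sin(ω/2) = (a − b)/(a + b) = 0.1587/2.159 = 0.07351, so ω = 2 arcsin(0.07351) ≈ 8.4°.

8.4°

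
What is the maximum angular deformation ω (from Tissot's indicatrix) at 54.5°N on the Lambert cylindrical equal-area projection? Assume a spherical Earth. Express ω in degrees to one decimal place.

59.4°

The Lambert cylindrical equal-area projection is the cylindrical equal-area projection with its standard parallel at the equator (φ₀ = 0). For cylindrical equal-area with standard parallel φ₀, h = cos φ / cos φ₀ and k = cos φ₀ / cos φ, so h·k = 1.
At 54.5°: h = 0.5807, k = 1.722; principal scales a = 1.722, b = 0.5807.
sin(ω/2) = (a − b)/(a + b) = 1.141/2.303 = 0.4956, so ω = 2 arcsin(0.4956) ≈ 59.4°.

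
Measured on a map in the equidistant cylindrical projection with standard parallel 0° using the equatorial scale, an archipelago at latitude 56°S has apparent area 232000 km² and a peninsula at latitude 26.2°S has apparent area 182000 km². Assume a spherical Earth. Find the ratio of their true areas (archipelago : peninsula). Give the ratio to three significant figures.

0.794

On the plate carrée, areal scale = h·k = 1 × sec φ, so true area = apparent × cos φ.
True area of archipelago: 232000 × cos(56°) = 232000 × 0.5592 = 129700 km².
True area of peninsula: 182000 × cos(26.2°) = 182000 × 0.8973 = 163300 km².
Ratio = 129700 / 163300 ≈ 0.794.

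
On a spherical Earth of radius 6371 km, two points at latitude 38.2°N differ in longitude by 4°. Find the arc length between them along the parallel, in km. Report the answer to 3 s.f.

350 km

Arc length along a parallel = R cos φ · Δλ (with Δλ in radians).
= 6371 × cos 38.2° × (4° × π/180) = 6371 × 0.7859 × 0.06981 ≈ 350 km.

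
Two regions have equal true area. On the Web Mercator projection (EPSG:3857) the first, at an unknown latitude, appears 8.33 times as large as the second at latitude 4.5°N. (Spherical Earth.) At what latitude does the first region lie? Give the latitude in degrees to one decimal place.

For equal true areas on Mercator, apparent areas scale as sec²φ, so the ratio is cos²φ₂ / cos²φ₁.
cos²φ₂ / cos²φ₁ = 8.33  ⇒  cos φ₁ = cos 4.5° / √8.33 = 0.9969/2.886 = 0.3454.
φ₁ = arccos(0.3454) ≈ 69.8°.

69.8°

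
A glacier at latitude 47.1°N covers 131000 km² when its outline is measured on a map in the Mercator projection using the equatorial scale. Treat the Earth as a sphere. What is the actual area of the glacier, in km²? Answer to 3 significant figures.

60700 km²

Mercator is conformal, so the point scale is isotropic: h = k = sec φ = 1/cos φ.
Areal scale = k² = sec²φ = 1/cos²(47.1°) = 1/0.6807² = 2.158.
True area = apparent / (areal scale) = 131000 / 2.158 ≈ 60700 km².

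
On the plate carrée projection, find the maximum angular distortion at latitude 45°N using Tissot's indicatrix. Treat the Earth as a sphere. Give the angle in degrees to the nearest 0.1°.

19.8°

For the equirectangular projection with φ₀ = 0 (plate carrée), h = 1 along meridians and k = sec φ along parallels.
At 45°: h = 1.000, k = 1.414; principal scales a = 1.414, b = 1.000.
sin(ω/2) = (a − b)/(a + b) = 0.4142/2.414 = 0.1716, so ω = 2 arcsin(0.1716) ≈ 19.8°.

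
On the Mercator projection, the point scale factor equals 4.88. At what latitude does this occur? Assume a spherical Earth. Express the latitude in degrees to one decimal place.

Mercator scale is k = sec φ = 1/cos φ.
1/cos φ = 4.88  ⇒  cos φ = 0.2049  ⇒  φ = arccos(0.2049) ≈ 78.2°.

78.2°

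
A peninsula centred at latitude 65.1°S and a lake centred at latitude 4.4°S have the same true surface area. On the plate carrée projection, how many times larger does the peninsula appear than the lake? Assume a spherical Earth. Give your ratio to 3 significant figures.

2.37

For the equirectangular projection with φ₀ = 0 (plate carrée), h = 1 along meridians and k = sec φ along parallels.
Areal scale at 65.1°: h·k = 1.000 × 2.375 = 2.375.
Areal scale at 4.4°: h·k = 1.000 × 1.003 = 1.003.
Ratio = 2.375/1.003 ≈ 2.37.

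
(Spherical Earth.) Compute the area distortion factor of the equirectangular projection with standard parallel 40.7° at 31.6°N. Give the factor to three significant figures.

0.890

The equidistant cylindrical projection with φ₀ = 40.7° has h = 1 (meridians true) and k = cos φ₀ / cos φ along parallels.
Areal scale = h·k = 1 × cos φ₀ / cos φ; at 31.6°, h = 1.000, k = 0.8901, so h·k = 0.8901.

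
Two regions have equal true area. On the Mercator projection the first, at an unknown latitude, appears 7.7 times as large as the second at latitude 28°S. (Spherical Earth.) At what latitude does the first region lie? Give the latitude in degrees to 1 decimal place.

Mercator areal scale is sec²φ, so apparent-area ratio = sec²φ₁ / sec²φ₂ = cos²φ₂ / cos²φ₁.
cos²φ₂ / cos²φ₁ = 7.7  ⇒  cos φ₁ = cos 28° / √7.7 = 0.8829/2.775 = 0.3182.
φ₁ = arccos(0.3182) ≈ 71.4°.

71.4°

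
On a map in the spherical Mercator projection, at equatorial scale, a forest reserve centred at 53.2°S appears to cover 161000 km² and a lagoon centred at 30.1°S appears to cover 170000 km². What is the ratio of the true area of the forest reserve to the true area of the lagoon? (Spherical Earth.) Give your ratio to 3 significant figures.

Since Mercator area scale is 1/cos²φ, the true area equals the apparent area multiplied by cos²φ.
True area of forest reserve: 161000 × cos²(53.2°) = 161000 × 0.3588 = 57770 km².
True area of lagoon: 170000 × cos²(30.1°) = 170000 × 0.7485 = 127200 km².
Ratio = 57770 / 127200 ≈ 0.454.

0.454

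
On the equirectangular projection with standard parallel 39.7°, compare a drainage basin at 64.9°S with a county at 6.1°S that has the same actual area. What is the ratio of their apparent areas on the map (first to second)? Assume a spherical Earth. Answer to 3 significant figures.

In the equirectangular projection with standard parallel φ₀ = 39.7° (x = Rλ cos φ₀, y = Rφ), meridians are true-scale (h = 1) and the parallel scale is k = cos φ₀ / cos φ.
Areal scale at 64.9°: h·k = 1.000 × 1.814 = 1.814.
Areal scale at 6.1°: h·k = 1.000 × 0.7738 = 0.7738.
Ratio = 1.814/0.7738 ≈ 2.34.

2.34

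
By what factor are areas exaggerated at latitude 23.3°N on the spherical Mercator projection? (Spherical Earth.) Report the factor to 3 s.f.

1.19

The Mercator projection is conformal; its linear scale factor is the same in every direction and equals sec φ = 1/cos φ.
Areal scale = k² = sec²φ = 1/cos²(23.3°) = 1/0.9184² = 1.185.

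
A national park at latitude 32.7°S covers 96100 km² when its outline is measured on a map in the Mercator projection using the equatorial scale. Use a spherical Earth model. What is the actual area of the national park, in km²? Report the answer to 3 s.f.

The Mercator projection is conformal; its linear scale factor is the same in every direction and equals sec φ = 1/cos φ.
Areal scale = k² = sec²φ = 1/cos²(32.7°) = 1/0.8415² = 1.412.
True area = apparent / (areal scale) = 96100 / 1.412 ≈ 68100 km².

68100 km²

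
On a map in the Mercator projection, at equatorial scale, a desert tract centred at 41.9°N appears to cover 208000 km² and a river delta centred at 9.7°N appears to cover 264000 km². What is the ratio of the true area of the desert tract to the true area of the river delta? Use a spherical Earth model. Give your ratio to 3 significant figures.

0.449

On Mercator the areal scale is sec²φ, so true area = apparent × cos²φ.
True area of desert tract: 208000 × cos²(41.9°) = 208000 × 0.5540 = 115200 km².
True area of river delta: 264000 × cos²(9.7°) = 264000 × 0.9716 = 256500 km².
Ratio = 115200 / 256500 ≈ 0.449.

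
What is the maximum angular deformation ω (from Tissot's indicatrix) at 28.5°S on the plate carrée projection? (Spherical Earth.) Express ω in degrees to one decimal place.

7.4°

For the equirectangular projection with φ₀ = 0 (plate carrée), h = 1 along meridians and k = sec φ along parallels.
At 28.5°: h = 1.000, k = 1.138; principal scales a = 1.138, b = 1.000.
sin(ω/2) = (a − b)/(a + b) = 0.1379/2.138 = 0.06450, so ω = 2 arcsin(0.06450) ≈ 7.4°.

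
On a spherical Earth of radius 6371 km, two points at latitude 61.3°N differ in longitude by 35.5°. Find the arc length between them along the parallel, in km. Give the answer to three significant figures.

1900 km

Arc length along a parallel = R cos φ · Δλ (with Δλ in radians).
= 6371 × cos 61.3° × (35.5° × π/180) = 6371 × 0.4802 × 0.6196 ≈ 1900 km.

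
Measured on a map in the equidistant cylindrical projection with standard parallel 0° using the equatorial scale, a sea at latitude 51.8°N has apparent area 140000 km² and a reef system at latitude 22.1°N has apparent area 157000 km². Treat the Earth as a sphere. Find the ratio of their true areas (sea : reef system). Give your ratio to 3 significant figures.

Plate carrée has h = 1 and k = sec φ, giving areal scale sec φ; true area = (apparent area) · cos φ.
True area of sea: 140000 × cos(51.8°) = 140000 × 0.6184 = 86580 km².
True area of reef system: 157000 × cos(22.1°) = 157000 × 0.9265 = 145500 km².
Ratio = 86580 / 145500 ≈ 0.595.

0.595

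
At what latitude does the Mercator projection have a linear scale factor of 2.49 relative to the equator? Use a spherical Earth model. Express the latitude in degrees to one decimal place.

66.3°

Mercator scale is k = sec φ = 1/cos φ.
1/cos φ = 2.49  ⇒  cos φ = 0.4016  ⇒  φ = arccos(0.4016) ≈ 66.3°.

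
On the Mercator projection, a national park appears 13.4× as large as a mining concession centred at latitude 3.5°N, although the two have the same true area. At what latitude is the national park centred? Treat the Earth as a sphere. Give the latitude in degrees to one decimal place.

74.2°

Mercator areal scale is sec²φ, so apparent-area ratio = sec²φ₁ / sec²φ₂ = cos²φ₂ / cos²φ₁.
cos²φ₂ / cos²φ₁ = 13.4  ⇒  cos φ₁ = cos 3.5° / √13.4 = 0.9981/3.661 = 0.2727.
φ₁ = arccos(0.2727) ≈ 74.2°.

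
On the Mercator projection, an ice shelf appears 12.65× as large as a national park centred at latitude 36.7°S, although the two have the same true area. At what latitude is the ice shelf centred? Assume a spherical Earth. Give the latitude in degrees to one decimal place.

For equal true areas on Mercator, apparent areas scale as sec²φ, so the ratio is cos²φ₂ / cos²φ₁.
cos²φ₂ / cos²φ₁ = 12.65  ⇒  cos φ₁ = cos 36.7° / √12.65 = 0.8018/3.557 = 0.2254.
φ₁ = arccos(0.2254) ≈ 77.0°.

77.0°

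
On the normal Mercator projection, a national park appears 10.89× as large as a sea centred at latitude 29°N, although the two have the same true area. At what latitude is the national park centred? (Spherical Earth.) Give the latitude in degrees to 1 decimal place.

Mercator areal scale is sec²φ, so apparent-area ratio = sec²φ₁ / sec²φ₂ = cos²φ₂ / cos²φ₁.
cos²φ₂ / cos²φ₁ = 10.89  ⇒  cos φ₁ = cos 29° / √10.89 = 0.8746/3.300 = 0.2650.
φ₁ = arccos(0.2650) ≈ 74.6°.

74.6°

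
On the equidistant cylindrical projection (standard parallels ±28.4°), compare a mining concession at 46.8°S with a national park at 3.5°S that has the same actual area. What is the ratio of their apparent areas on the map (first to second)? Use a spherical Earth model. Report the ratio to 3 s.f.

With standard parallel φ₀ = 28.4°, the equirectangular projection gives x = Rλ cos φ₀, y = Rφ, so h = 1 and k = cos 28.4° / cos φ.
Areal scale at 46.8°: h·k = 1.000 × 1.285 = 1.285.
Areal scale at 3.5°: h·k = 1.000 × 0.8813 = 0.8813.
Ratio = 1.285/0.8813 ≈ 1.46.

1.46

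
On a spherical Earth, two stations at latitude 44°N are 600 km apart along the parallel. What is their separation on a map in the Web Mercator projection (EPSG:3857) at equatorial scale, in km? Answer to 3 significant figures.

834 km

Mercator is conformal, so the point scale is isotropic: h = k = sec φ = 1/cos φ.
Along the parallel, k = sec 44° = 1/0.7193 = 1.390.
Map distance = 600 × 1.390 ≈ 834 km.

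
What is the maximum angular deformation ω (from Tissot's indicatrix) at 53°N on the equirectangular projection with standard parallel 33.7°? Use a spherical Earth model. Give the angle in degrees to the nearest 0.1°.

18.5°

In the equirectangular projection with standard parallel φ₀ = 33.7° (x = Rλ cos φ₀, y = Rφ), meridians are true-scale (h = 1) and the parallel scale is k = cos φ₀ / cos φ.
At 53°: h = 1.000, k = 1.382; principal scales a = 1.382, b = 1.000.
sin(ω/2) = (a − b)/(a + b) = 0.3824/2.382 = 0.1605, so ω = 2 arcsin(0.1605) ≈ 18.5°.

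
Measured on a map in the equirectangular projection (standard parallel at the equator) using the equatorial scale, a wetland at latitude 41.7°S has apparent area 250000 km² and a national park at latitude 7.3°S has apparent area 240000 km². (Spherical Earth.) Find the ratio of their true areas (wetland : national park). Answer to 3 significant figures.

Plate carrée has h = 1 and k = sec φ, giving areal scale sec φ; true area = (apparent area) · cos φ.
True area of wetland: 250000 × cos(41.7°) = 250000 × 0.7466 = 186700 km².
True area of national park: 240000 × cos(7.3°) = 240000 × 0.9919 = 238100 km².
Ratio = 186700 / 238100 ≈ 0.784.

0.784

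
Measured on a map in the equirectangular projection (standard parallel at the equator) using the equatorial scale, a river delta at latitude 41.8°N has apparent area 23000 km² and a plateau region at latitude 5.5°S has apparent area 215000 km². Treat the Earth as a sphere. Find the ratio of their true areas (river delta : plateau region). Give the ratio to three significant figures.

0.0801

On the plate carrée, areal scale = h·k = 1 × sec φ, so true area = apparent × cos φ.
True area of river delta: 23000 × cos(41.8°) = 23000 × 0.7455 = 17150 km².
True area of plateau region: 215000 × cos(5.5°) = 215000 × 0.9954 = 214000 km².
Ratio = 17150 / 214000 ≈ 0.0801.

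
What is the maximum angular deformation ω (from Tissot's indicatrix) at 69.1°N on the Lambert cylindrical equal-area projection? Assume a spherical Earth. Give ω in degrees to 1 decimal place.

101.5°

The Lambert cylindrical equal-area projection is the cylindrical equal-area projection with its standard parallel at the equator (φ₀ = 0). For cylindrical equal-area with standard parallel φ₀, h = cos φ / cos φ₀ and k = cos φ₀ / cos φ, so h·k = 1.
At 69.1°: h = 0.3567, k = 2.803; principal scales a = 2.803, b = 0.3567.
sin(ω/2) = (a − b)/(a + b) = 2.446/3.160 = 0.7742, so ω = 2 arcsin(0.7742) ≈ 101.5°.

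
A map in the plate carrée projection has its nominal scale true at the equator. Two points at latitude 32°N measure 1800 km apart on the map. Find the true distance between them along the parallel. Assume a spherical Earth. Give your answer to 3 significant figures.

1530 km

In the plate carrée (x = Rλ, y = Rφ), meridians are true-scale (h = 1) and parallels are stretched by k = sec φ.
Along the parallel at 32°, map distances are exaggerated by k = sec 32° = 1.179.
True distance = 1800 / 1.179 = 1800 × cos 32° ≈ 1530 km.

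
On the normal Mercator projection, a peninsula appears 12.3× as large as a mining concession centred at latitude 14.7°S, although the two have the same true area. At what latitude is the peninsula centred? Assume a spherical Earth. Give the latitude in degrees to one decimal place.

74.0°

Mercator areal scale is sec²φ, so apparent-area ratio = sec²φ₁ / sec²φ₂ = cos²φ₂ / cos²φ₁.
cos²φ₂ / cos²φ₁ = 12.3  ⇒  cos φ₁ = cos 14.7° / √12.3 = 0.9673/3.507 = 0.2758.
φ₁ = arccos(0.2758) ≈ 74.0°.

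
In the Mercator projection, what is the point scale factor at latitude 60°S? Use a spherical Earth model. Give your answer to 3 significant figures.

2.00

For Mercator, h = k = sec φ (a conformal cylindrical projection has a single point scale, 1/cos φ).
k = 1/cos 60° = 1/0.5000 = 2.000.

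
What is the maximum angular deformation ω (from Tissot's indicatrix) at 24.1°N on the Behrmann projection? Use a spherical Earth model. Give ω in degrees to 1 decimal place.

The Behrmann projection is cylindrical equal-area with φ₀ = 30°. A cylindrical equal-area projection with standard parallel φ₀ has meridian scale h = cos φ / cos φ₀ and parallel scale k = cos φ₀ / cos φ (so areas are preserved, h·k = 1).
At 24.1°: h = 1.054, k = 0.9487; principal scales a = 1.054, b = 0.9487.
sin(ω/2) = (a − b)/(a + b) = 0.1053/2.003 = 0.05259, so ω = 2 arcsin(0.05259) ≈ 6.0°.

6.0°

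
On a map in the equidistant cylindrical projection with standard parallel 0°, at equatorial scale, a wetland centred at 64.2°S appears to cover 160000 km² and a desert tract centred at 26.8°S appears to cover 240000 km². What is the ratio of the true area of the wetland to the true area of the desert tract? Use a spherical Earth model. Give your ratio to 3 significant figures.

0.325

Plate carrée has h = 1 and k = sec φ, giving areal scale sec φ; true area = (apparent area) · cos φ.
True area of wetland: 160000 × cos(64.2°) = 160000 × 0.4352 = 69640 km².
True area of desert tract: 240000 × cos(26.8°) = 240000 × 0.8926 = 214200 km².
Ratio = 69640 / 214200 ≈ 0.325.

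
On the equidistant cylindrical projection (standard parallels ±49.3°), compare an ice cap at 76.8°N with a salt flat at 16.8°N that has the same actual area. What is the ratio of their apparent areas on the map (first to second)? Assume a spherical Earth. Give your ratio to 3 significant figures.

In the equirectangular projection with standard parallel φ₀ = 49.3° (x = Rλ cos φ₀, y = Rφ), meridians are true-scale (h = 1) and the parallel scale is k = cos φ₀ / cos φ.
Areal scale at 76.8°: h·k = 1.000 × 2.856 = 2.856.
Areal scale at 16.8°: h·k = 1.000 × 0.6812 = 0.6812.
Ratio = 2.856/0.6812 ≈ 4.19.

4.19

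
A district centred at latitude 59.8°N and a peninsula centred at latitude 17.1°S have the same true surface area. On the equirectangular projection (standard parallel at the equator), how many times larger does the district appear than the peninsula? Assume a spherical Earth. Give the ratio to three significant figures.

For the equirectangular projection with φ₀ = 0 (plate carrée), h = 1 along meridians and k = sec φ along parallels.
Areal scale at 59.8°: h·k = 1.000 × 1.988 = 1.988.
Areal scale at 17.1°: h·k = 1.000 × 1.046 = 1.046.
Ratio = 1.988/1.046 ≈ 1.90.

1.90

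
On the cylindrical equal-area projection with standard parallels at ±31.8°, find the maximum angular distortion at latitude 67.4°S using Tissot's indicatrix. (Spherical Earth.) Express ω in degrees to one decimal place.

Cylindrical equal-area (φ₀ = 31.8°): h = cos φ / cos 31.8° along meridians, k = cos 31.8° / cos φ along parallels; h·k = 1.
At 67.4°: h = 0.4522, k = 2.212; principal scales a = 2.212, b = 0.4522.
sin(ω/2) = (a − b)/(a + b) = 1.759/2.664 = 0.6605, so ω = 2 arcsin(0.6605) ≈ 82.7°.

82.7°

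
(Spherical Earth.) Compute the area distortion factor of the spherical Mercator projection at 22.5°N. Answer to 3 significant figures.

1.17

Mercator is conformal, so the point scale is isotropic: h = k = sec φ = 1/cos φ.
Areal scale = k² = sec²φ = 1/cos²(22.5°) = 1/0.9239² = 1.172.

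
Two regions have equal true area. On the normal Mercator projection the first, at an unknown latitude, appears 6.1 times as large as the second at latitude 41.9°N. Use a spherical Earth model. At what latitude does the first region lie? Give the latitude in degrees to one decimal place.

72.5°

On Mercator, (apparent₁)/(apparent₂) = sec²φ₁ / sec²φ₂ when true areas are equal.
cos²φ₂ / cos²φ₁ = 6.1  ⇒  cos φ₁ = cos 41.9° / √6.1 = 0.7443/2.470 = 0.3014.
φ₁ = arccos(0.3014) ≈ 72.5°.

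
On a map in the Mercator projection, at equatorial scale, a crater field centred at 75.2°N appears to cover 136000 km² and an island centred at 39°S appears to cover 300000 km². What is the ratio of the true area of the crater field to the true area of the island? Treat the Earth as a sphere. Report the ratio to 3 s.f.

0.0490

Since Mercator area scale is 1/cos²φ, the true area equals the apparent area multiplied by cos²φ.
True area of crater field: 136000 × cos²(75.2°) = 136000 × 0.06525 = 8874 km².
True area of island: 300000 × cos²(39°) = 300000 × 0.6040 = 181200 km².
Ratio = 8874 / 181200 ≈ 0.0490.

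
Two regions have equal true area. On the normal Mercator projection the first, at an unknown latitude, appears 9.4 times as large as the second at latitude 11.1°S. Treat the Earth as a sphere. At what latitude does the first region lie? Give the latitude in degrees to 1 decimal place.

Mercator areal scale is sec²φ, so apparent-area ratio = sec²φ₁ / sec²φ₂ = cos²φ₂ / cos²φ₁.
cos²φ₂ / cos²φ₁ = 9.4  ⇒  cos φ₁ = cos 11.1° / √9.4 = 0.9813/3.066 = 0.3201.
φ₁ = arccos(0.3201) ≈ 71.3°.

71.3°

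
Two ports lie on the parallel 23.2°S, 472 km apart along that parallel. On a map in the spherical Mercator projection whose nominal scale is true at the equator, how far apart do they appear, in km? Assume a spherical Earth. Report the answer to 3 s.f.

514 km

The Mercator projection is conformal; its linear scale factor is the same in every direction and equals sec φ = 1/cos φ.
Along the parallel, k = sec 23.2° = 1/0.9191 = 1.088.
Map distance = 472 × 1.088 ≈ 514 km.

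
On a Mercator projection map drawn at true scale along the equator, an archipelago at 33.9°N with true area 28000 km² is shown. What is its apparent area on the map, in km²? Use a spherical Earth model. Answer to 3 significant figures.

The Mercator projection is conformal; its linear scale factor is the same in every direction and equals sec φ = 1/cos φ.
Areal scale = k² = sec²φ = 1/cos²(33.9°) = 1/0.8300² = 1.452.
Apparent area = 28000 × 1.452 ≈ 40600 km².

40600 km²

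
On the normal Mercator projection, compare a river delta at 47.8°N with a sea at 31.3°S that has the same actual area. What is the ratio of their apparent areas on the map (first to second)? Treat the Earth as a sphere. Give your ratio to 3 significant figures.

On Mercator, area is exaggerated by sec²φ = 1/cos²φ.
At 47.8°: sec²(47.8°) = 1/0.6717² = 2.216.
At 31.3°: sec²(31.3°) = 1/0.8545² = 1.370.
Ratio = 2.216/1.370 = cos²(31.3°)/cos²(47.8°) ≈ 1.62.

1.62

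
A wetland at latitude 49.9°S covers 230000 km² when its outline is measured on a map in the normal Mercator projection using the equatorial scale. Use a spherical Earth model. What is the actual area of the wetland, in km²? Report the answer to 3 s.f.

The Mercator projection is conformal; its linear scale factor is the same in every direction and equals sec φ = 1/cos φ.
Areal scale = k² = sec²φ = 1/cos²(49.9°) = 1/0.6441² = 2.410.
True area = apparent / (areal scale) = 230000 / 2.410 ≈ 95400 km².

95400 km²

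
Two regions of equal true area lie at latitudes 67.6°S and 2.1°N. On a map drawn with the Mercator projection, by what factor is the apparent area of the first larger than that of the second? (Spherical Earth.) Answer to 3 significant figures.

6.88

Mercator is conformal with k = sec φ, so areal scale = k² = sec²φ.
At 67.6°: sec²(67.6°) = 1/0.3811² = 6.886.
At 2.1°: sec²(2.1°) = 1/0.9993² = 1.001.
Ratio = 6.886/1.001 = cos²(2.1°)/cos²(67.6°) ≈ 6.88.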